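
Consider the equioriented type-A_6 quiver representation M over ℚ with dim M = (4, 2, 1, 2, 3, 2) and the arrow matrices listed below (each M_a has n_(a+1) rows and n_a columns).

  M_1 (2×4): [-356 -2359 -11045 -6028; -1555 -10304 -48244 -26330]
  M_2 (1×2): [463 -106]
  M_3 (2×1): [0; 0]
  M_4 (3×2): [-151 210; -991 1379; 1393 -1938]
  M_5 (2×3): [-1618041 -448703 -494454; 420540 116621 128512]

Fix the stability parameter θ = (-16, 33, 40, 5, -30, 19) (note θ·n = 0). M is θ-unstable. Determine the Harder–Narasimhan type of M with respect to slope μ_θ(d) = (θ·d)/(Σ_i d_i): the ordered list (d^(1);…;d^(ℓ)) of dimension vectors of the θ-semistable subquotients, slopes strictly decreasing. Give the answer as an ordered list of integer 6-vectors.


Via rank(M_{q-1}∘⋯∘M_p): M ≅ I[1,1]^2, I[1,2], I[1,3], I[4,6]^2, I[5,5].
μ_θ-semistable layers: μ^(1)=40; μ^(2)=33; μ^(3)=19; μ^(4)=-25/2; μ^(5)=-16; μ^(6)=-30

((0, 0, 1, 0, 0, 0); (0, 2, 0, 0, 0, 0); (0, 0, 0, 0, 0, 2); (0, 0, 0, 2, 2, 0); (4, 0, 0, 0, 0, 0); (0, 0, 0, 0, 1, 0))


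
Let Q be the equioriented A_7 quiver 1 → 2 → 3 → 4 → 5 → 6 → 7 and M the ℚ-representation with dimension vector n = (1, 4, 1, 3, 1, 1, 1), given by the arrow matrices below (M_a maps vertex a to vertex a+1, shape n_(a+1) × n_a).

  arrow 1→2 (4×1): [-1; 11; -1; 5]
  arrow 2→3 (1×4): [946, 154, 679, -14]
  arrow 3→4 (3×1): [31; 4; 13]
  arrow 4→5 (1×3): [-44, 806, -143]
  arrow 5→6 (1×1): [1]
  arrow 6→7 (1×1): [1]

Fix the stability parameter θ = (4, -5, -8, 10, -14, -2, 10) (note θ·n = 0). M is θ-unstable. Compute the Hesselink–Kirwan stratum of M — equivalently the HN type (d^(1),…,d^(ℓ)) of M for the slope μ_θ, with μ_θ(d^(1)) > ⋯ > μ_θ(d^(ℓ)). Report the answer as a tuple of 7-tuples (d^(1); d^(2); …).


Via rank(M_{q-1}∘⋯∘M_p): M ≅ I[1,7], I[2,2]^3, I[4,4]^2.
μ_θ-semistable layers: μ^(1)=10; μ^(2)=-2; μ^(3)=-3; μ^(4)=-5

((0, 0, 0, 2, 0, 0, 1); (0, 0, 0, 1, 1, 1, 0); (1, 1, 1, 0, 0, 0, 0); (0, 3, 0, 0, 0, 0, 0))


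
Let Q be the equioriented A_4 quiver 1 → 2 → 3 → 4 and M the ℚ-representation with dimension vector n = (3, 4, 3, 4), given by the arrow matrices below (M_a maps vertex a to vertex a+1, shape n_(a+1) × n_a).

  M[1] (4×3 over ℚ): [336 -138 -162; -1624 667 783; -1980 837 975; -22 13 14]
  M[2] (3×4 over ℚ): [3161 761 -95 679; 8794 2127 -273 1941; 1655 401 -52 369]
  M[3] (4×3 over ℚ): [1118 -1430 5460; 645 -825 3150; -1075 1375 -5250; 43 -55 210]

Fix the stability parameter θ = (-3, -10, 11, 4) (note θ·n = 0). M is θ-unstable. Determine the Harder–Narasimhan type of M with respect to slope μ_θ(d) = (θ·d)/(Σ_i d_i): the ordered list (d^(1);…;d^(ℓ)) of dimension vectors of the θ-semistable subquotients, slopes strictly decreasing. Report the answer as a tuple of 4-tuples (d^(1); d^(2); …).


Barcode: M ≅ I[1,1], I[1,3], I[1,4], I[2,2], I[2,3], I[4,4]^3. HN layers by μ_θ (6 steps, strictly decreasing):
  μ^(1)=11; μ^(2)=15/2; μ^(3)=4; μ^(4)=-3; μ^(5)=-13/2; μ^(6)=-10

((0, 0, 2, 0); (0, 0, 1, 1); (0, 0, 0, 3); (1, 0, 0, 0); (2, 2, 0, 0); (0, 2, 0, 0))


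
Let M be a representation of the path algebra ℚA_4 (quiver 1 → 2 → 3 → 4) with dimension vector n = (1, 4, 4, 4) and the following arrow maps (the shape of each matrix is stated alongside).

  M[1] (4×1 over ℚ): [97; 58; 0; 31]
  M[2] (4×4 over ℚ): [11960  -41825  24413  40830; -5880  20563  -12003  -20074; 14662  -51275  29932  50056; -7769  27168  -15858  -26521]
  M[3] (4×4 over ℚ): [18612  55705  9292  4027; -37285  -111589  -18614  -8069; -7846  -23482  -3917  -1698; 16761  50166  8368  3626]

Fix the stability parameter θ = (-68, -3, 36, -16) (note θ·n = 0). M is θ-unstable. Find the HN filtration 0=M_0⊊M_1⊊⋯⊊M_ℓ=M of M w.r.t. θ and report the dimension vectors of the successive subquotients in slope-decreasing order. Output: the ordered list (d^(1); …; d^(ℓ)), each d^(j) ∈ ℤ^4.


Via rank(M_{q-1}∘⋯∘M_p): M ≅ I[1,2], I[2,4]^3, I[3,4].
μ_θ-semistable layers: μ^(1)=10; μ^(2)=-3; μ^(3)=-68

((0, 0, 4, 4); (0, 4, 0, 0); (1, 0, 0, 0))


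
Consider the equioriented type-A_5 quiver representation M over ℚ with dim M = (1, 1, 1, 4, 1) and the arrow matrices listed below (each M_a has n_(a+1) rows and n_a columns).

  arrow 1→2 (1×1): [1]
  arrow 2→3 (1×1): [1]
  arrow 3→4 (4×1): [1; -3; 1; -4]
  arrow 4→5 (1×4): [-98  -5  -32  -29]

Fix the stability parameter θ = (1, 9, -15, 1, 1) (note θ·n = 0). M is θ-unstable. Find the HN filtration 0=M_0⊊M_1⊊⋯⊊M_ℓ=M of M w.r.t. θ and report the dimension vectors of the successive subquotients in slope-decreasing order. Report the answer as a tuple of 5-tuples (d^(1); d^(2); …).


Via rank(M_{q-1}∘⋯∘M_p): M ≅ I[1,5], I[4,4]^3.
μ_θ-semistable layers: μ^(1)=1; μ^(2)=-5/3

((0, 0, 0, 4, 1); (1, 1, 1, 0, 0))


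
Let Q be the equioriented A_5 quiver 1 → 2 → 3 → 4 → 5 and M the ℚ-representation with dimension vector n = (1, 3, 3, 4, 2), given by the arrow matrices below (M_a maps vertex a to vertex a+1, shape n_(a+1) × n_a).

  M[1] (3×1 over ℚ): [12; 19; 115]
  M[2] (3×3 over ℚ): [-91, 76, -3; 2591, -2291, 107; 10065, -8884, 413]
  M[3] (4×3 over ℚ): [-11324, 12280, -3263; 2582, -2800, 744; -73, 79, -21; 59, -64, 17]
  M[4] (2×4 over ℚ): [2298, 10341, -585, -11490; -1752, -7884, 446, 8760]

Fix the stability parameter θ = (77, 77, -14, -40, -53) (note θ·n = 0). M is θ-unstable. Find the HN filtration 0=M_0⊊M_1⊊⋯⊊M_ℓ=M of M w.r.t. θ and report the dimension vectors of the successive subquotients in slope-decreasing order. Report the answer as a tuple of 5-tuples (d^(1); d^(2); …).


Barcode: M ≅ I[1,5], I[2,4]^2, I[4,5]. HN layers by μ_θ (3 steps, strictly decreasing):
  μ^(1)=47/5; μ^(2)=23/3; μ^(3)=-93/2

((1, 1, 1, 1, 1); (0, 2, 2, 2, 0); (0, 0, 0, 1, 1))


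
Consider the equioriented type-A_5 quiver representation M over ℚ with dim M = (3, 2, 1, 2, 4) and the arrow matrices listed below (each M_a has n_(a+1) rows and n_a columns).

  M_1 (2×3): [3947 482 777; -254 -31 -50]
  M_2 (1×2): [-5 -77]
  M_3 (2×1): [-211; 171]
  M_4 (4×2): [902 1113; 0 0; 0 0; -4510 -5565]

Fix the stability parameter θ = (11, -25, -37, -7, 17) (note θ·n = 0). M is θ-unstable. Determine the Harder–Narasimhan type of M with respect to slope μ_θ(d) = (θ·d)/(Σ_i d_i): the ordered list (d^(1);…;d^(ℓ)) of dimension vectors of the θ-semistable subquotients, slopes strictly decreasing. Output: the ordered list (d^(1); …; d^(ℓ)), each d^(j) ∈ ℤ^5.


Interval decomposition of M: I[1,1], I[1,2], I[1,5], I[4,4], I[5,5]^3.
HN type (ℓ=4): μ^(1)=17; μ^(2)=11; μ^(3)=-7; μ^(4)=-17

((0, 0, 0, 0, 4); (1, 0, 0, 0, 0); (1, 1, 0, 2, 0); (1, 1, 1, 0, 0))


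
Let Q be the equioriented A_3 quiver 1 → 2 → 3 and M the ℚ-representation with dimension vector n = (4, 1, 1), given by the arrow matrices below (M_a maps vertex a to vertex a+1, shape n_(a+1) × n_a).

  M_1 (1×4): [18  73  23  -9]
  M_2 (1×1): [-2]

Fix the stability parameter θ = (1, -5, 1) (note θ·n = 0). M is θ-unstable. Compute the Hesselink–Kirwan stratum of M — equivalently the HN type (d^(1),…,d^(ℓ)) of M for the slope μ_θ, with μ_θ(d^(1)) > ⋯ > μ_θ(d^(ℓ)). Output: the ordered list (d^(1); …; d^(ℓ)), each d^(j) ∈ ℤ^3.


Barcode: M ≅ I[1,1]^3, I[1,3]. HN layers by μ_θ (2 steps, strictly decreasing):
  μ^(1)=1; μ^(2)=-2

((3, 0, 1); (1, 1, 0))


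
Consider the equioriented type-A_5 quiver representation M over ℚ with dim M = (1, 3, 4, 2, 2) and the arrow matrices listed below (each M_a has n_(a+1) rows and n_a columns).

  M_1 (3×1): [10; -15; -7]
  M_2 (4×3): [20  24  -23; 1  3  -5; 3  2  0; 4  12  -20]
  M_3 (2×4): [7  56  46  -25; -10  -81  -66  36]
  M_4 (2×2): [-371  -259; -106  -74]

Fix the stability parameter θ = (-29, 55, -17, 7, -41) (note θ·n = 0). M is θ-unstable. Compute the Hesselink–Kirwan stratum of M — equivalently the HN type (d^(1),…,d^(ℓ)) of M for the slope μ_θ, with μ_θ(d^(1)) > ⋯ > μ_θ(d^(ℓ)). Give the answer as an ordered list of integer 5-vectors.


Barcode: M ≅ I[1,5], I[2,3], I[2,4], I[3,3], I[5,5]. HN layers by μ_θ (6 steps, strictly decreasing):
  μ^(1)=19; μ^(2)=15; μ^(3)=1; μ^(4)=-17; μ^(5)=-29; μ^(6)=-41

((0, 1, 1, 0, 0); (0, 1, 1, 1, 0); (0, 1, 1, 1, 1); (0, 0, 1, 0, 0); (1, 0, 0, 0, 0); (0, 0, 0, 0, 1))


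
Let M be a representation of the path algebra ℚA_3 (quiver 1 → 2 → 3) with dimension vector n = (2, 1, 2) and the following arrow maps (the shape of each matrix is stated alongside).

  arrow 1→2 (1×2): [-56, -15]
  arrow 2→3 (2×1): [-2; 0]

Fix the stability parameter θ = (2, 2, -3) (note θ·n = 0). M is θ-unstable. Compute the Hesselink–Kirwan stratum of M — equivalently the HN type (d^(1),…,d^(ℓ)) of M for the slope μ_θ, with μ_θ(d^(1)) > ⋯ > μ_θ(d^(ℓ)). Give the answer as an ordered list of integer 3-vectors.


Interval decomposition of M: I[1,1], I[1,3], I[3,3].
HN type (ℓ=3): μ^(1)=2; μ^(2)=1/3; μ^(3)=-3

((1, 0, 0); (1, 1, 1); (0, 0, 1))


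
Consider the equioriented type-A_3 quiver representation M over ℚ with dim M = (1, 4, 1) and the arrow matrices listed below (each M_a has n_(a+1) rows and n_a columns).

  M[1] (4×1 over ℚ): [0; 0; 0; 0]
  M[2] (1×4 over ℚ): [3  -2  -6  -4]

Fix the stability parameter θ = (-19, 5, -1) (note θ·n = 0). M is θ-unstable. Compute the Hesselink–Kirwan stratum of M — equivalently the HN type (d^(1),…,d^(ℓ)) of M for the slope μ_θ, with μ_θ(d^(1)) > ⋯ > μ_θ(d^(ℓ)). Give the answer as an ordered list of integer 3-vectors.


Via rank(M_{q-1}∘⋯∘M_p): M ≅ I[1,1], I[2,2]^3, I[2,3].
μ_θ-semistable layers: μ^(1)=5; μ^(2)=2; μ^(3)=-19

((0, 3, 0); (0, 1, 1); (1, 0, 0))


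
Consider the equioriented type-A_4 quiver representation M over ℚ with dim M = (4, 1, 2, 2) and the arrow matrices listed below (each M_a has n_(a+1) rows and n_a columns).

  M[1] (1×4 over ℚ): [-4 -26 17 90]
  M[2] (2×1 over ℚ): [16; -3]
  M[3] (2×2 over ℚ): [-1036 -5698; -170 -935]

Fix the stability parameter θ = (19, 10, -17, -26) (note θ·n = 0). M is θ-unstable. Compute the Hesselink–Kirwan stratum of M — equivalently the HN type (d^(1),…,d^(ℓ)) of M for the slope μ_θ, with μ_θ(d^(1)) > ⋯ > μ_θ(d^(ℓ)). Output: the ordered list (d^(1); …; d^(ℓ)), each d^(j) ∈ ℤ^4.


Interval decomposition of M: I[1,1]^3, I[1,4], I[3,3], I[4,4].
HN type (ℓ=4): μ^(1)=19; μ^(2)=-7/2; μ^(3)=-17; μ^(4)=-26

((3, 0, 0, 0); (1, 1, 1, 1); (0, 0, 1, 0); (0, 0, 0, 1))


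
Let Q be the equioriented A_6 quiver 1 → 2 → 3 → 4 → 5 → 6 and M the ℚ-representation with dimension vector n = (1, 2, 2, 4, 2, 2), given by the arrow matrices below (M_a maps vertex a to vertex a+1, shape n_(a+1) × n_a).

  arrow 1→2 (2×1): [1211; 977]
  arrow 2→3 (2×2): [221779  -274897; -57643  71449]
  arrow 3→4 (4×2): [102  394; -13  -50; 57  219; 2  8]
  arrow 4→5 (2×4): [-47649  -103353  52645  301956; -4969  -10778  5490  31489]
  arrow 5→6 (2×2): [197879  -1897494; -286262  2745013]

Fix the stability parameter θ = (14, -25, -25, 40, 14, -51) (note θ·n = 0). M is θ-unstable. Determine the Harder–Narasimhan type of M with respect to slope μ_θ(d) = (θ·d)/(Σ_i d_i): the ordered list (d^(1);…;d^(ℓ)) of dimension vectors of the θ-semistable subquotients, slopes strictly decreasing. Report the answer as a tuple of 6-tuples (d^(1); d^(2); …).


Barcode: M ≅ I[1,2], I[2,6], I[3,4], I[4,4], I[4,6]. HN layers by μ_θ (4 steps, strictly decreasing):
  μ^(1)=40; μ^(2)=1; μ^(3)=-11/2; μ^(4)=-25

((0, 0, 0, 2, 0, 0); (0, 0, 0, 2, 2, 2); (1, 1, 0, 0, 0, 0); (0, 1, 2, 0, 0, 0))


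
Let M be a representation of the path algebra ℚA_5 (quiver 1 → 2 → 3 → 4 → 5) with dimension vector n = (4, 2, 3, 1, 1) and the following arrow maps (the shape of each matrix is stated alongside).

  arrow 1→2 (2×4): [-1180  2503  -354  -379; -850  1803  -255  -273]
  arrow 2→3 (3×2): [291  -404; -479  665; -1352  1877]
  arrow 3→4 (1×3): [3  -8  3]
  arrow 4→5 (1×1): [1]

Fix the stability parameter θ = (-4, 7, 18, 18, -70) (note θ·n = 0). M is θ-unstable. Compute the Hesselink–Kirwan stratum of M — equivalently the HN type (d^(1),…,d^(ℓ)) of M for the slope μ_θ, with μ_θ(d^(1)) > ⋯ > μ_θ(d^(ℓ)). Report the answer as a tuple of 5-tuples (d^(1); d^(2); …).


Interval decomposition of M: I[1,1]^2, I[1,3], I[1,5], I[3,3].
HN type (ℓ=4): μ^(1)=18; μ^(2)=7; μ^(3)=-4; μ^(4)=-31/5

((0, 0, 2, 0, 0); (0, 1, 0, 0, 0); (3, 0, 0, 0, 0); (1, 1, 1, 1, 1))


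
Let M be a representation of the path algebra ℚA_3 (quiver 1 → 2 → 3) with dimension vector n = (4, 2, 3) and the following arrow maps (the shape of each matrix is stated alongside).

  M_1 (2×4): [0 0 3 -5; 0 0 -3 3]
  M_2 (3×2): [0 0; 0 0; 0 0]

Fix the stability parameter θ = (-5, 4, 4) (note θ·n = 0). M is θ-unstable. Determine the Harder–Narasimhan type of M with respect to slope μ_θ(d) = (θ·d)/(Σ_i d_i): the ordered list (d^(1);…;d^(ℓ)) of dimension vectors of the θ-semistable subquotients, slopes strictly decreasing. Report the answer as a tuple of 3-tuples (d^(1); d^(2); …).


Interval decomposition of M: I[1,1]^2, I[1,2]^2, I[3,3]^3.
HN type (ℓ=2): μ^(1)=4; μ^(2)=-5

((0, 2, 3); (4, 0, 0))


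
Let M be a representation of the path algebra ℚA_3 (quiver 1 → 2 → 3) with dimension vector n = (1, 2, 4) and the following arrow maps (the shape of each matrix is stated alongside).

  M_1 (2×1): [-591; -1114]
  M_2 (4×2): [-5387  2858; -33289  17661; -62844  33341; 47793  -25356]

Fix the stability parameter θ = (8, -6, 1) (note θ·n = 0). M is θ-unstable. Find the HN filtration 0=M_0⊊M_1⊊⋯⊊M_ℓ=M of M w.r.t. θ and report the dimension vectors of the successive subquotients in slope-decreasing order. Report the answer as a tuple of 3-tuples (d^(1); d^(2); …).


Barcode: M ≅ I[1,3], I[2,3], I[3,3]^2. HN layers by μ_θ (2 steps, strictly decreasing):
  μ^(1)=1; μ^(2)=-6

((1, 1, 4); (0, 1, 0))


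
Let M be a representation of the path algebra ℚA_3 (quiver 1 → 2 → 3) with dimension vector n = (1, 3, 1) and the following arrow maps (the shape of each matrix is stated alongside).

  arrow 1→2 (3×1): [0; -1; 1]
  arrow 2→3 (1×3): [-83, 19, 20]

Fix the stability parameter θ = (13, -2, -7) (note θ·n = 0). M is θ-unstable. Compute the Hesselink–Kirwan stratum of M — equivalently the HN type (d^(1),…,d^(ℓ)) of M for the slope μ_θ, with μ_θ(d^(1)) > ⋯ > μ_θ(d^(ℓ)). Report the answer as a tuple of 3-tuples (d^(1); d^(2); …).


Barcode: M ≅ I[1,3], I[2,2]^2. HN layers by μ_θ (2 steps, strictly decreasing):
  μ^(1)=4/3; μ^(2)=-2

((1, 1, 1); (0, 2, 0))


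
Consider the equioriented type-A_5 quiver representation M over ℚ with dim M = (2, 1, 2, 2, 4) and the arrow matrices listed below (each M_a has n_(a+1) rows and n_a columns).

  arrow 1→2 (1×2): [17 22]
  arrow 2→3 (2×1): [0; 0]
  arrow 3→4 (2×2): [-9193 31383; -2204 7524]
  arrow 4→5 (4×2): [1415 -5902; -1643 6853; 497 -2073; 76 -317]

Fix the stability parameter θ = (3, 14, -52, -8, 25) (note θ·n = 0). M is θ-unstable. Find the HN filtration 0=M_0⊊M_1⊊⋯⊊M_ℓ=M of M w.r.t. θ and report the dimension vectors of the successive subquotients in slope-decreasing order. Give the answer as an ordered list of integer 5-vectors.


Barcode: M ≅ I[1,1], I[1,2], I[3,3], I[3,5], I[4,5], I[5,5]^2. HN layers by μ_θ (5 steps, strictly decreasing):
  μ^(1)=25; μ^(2)=14; μ^(3)=3; μ^(4)=-8; μ^(5)=-52

((0, 0, 0, 0, 4); (0, 1, 0, 0, 0); (2, 0, 0, 0, 0); (0, 0, 0, 2, 0); (0, 0, 2, 0, 0))


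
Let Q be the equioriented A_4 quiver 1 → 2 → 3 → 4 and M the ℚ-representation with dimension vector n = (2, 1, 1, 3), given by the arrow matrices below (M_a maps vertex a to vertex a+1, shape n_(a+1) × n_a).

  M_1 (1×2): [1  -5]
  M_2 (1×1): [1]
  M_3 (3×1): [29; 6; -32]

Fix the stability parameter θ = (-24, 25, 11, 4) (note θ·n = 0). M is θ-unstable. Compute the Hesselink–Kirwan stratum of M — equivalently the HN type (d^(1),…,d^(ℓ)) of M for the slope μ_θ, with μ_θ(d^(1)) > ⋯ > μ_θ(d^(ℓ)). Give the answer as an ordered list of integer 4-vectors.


Barcode: M ≅ I[1,1], I[1,4], I[4,4]^2. HN layers by μ_θ (3 steps, strictly decreasing):
  μ^(1)=40/3; μ^(2)=4; μ^(3)=-24

((0, 1, 1, 1); (0, 0, 0, 2); (2, 0, 0, 0))


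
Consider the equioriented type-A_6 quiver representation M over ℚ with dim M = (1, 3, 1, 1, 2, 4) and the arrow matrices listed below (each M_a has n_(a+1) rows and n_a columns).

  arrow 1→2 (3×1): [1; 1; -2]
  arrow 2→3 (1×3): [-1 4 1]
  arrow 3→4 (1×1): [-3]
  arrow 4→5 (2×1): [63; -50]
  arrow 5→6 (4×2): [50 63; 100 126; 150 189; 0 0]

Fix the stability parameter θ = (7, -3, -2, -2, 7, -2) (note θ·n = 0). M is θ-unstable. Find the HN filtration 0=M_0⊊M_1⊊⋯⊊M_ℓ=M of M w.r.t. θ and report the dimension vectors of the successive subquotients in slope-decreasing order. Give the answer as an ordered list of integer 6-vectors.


Barcode: M ≅ I[1,5], I[2,2]^2, I[5,6], I[6,6]^3. HN layers by μ_θ (5 steps, strictly decreasing):
  μ^(1)=7; μ^(2)=5/2; μ^(3)=0; μ^(4)=-2; μ^(5)=-3

((0, 0, 0, 0, 1, 0); (0, 0, 0, 0, 1, 1); (1, 1, 1, 1, 0, 0); (0, 0, 0, 0, 0, 3); (0, 2, 0, 0, 0, 0))


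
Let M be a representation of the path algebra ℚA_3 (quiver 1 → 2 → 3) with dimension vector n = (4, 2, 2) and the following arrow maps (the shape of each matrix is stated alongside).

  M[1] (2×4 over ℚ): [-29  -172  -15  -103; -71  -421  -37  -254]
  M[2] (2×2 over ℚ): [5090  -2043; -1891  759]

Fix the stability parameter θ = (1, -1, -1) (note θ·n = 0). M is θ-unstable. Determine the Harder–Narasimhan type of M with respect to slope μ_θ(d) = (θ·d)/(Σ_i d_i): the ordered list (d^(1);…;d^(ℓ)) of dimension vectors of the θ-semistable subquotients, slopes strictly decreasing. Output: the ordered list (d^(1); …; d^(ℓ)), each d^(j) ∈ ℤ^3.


Barcode: M ≅ I[1,1]^2, I[1,3]^2. HN layers by μ_θ (2 steps, strictly decreasing):
  μ^(1)=1; μ^(2)=-1/3

((2, 0, 0); (2, 2, 2))


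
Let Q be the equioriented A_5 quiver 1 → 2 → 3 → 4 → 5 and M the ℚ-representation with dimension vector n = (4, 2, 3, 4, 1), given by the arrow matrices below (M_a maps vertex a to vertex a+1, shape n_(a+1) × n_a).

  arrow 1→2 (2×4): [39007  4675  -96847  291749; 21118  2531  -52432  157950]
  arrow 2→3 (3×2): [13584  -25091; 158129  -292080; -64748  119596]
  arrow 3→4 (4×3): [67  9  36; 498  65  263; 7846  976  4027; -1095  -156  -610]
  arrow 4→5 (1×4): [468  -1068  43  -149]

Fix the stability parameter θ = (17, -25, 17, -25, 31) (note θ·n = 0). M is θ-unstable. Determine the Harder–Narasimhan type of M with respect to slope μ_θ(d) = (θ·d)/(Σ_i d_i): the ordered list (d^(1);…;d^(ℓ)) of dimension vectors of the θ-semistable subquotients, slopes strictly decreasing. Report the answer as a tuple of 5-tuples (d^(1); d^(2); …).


Interval decomposition of M: I[1,1]^2, I[1,4], I[1,5], I[3,4], I[4,4].
HN type (ℓ=4): μ^(1)=31; μ^(2)=17; μ^(3)=-4; μ^(4)=-25

((0, 0, 0, 0, 1); (2, 0, 0, 0, 0); (2, 2, 3, 3, 0); (0, 0, 0, 1, 0))


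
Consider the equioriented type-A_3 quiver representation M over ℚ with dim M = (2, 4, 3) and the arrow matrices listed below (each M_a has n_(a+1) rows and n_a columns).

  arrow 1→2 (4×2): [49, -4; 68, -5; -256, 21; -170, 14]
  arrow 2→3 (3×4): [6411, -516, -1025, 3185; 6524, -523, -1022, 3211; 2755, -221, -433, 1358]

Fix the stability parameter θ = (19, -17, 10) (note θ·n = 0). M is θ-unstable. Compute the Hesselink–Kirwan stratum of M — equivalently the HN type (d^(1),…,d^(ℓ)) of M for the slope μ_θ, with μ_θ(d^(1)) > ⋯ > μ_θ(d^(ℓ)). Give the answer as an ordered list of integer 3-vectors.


Via rank(M_{q-1}∘⋯∘M_p): M ≅ I[1,3]^2, I[2,2], I[2,3].
μ_θ-semistable layers: μ^(1)=10; μ^(2)=1; μ^(3)=-17

((0, 0, 3); (2, 2, 0); (0, 2, 0))


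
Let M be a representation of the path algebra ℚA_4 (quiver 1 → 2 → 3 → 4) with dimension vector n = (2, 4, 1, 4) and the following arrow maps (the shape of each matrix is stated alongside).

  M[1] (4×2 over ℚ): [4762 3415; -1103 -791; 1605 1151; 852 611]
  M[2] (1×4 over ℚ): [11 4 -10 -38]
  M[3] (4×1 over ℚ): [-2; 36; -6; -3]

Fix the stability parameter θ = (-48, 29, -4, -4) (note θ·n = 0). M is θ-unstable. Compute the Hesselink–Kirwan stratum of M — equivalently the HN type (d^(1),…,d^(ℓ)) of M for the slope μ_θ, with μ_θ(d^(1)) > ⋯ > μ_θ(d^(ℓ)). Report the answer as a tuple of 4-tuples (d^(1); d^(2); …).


Interval decomposition of M: I[1,2], I[1,4], I[2,2]^2, I[4,4]^3.
HN type (ℓ=4): μ^(1)=29; μ^(2)=7; μ^(3)=-4; μ^(4)=-48

((0, 3, 0, 0); (0, 1, 1, 1); (0, 0, 0, 3); (2, 0, 0, 0))


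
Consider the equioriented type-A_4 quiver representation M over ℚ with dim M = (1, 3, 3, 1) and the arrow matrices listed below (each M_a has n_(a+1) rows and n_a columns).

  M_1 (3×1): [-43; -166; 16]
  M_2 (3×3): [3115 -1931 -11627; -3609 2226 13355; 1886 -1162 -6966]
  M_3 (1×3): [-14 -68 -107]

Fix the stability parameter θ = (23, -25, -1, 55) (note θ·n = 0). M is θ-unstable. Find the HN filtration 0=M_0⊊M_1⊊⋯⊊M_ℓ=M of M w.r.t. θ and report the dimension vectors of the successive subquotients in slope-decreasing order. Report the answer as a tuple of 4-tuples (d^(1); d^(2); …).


Barcode: M ≅ I[1,3], I[2,2], I[2,3], I[3,4]. HN layers by μ_θ (3 steps, strictly decreasing):
  μ^(1)=55; μ^(2)=-1; μ^(3)=-25

((0, 0, 0, 1); (1, 1, 3, 0); (0, 2, 0, 0))


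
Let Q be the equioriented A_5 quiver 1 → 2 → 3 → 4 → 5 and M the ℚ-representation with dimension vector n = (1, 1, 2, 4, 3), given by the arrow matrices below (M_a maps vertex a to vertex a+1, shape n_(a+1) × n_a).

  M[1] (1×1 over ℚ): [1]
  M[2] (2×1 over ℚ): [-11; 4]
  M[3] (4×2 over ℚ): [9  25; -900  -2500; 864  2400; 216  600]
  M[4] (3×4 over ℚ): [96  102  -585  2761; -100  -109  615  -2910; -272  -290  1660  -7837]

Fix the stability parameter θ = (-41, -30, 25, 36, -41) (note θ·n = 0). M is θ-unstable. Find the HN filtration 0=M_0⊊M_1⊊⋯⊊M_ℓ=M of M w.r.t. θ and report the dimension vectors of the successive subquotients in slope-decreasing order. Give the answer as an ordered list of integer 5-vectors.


Interval decomposition of M: I[1,4], I[3,3], I[4,5]^3.
HN type (ℓ=5): μ^(1)=36; μ^(2)=25; μ^(3)=-5/2; μ^(4)=-30; μ^(5)=-41

((0, 0, 0, 1, 0); (0, 0, 2, 0, 0); (0, 0, 0, 3, 3); (0, 1, 0, 0, 0); (1, 0, 0, 0, 0))


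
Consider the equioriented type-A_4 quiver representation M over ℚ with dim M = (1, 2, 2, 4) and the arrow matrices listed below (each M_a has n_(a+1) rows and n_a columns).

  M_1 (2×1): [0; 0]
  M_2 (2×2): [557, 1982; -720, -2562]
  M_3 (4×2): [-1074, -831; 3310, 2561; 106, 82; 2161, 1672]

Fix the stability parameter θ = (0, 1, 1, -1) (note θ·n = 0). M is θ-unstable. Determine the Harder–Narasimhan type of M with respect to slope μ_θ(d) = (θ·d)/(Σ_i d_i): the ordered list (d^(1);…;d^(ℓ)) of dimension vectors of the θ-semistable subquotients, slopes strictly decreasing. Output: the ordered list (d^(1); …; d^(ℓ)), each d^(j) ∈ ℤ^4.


Via rank(M_{q-1}∘⋯∘M_p): M ≅ I[1,1], I[2,4]^2, I[4,4]^2.
μ_θ-semistable layers: μ^(1)=1/3; μ^(2)=0; μ^(3)=-1

((0, 2, 2, 2); (1, 0, 0, 0); (0, 0, 0, 2))


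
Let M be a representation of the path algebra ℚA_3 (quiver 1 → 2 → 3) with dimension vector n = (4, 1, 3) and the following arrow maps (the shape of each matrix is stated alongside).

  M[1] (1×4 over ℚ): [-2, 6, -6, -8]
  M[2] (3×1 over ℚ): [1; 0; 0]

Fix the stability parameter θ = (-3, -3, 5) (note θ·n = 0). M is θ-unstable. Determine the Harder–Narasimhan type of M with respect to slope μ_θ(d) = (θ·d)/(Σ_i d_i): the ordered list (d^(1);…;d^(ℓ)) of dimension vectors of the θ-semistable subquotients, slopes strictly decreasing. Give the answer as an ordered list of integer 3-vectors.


Interval decomposition of M: I[1,1]^3, I[1,3], I[3,3]^2.
HN type (ℓ=2): μ^(1)=5; μ^(2)=-3

((0, 0, 3); (4, 1, 0))


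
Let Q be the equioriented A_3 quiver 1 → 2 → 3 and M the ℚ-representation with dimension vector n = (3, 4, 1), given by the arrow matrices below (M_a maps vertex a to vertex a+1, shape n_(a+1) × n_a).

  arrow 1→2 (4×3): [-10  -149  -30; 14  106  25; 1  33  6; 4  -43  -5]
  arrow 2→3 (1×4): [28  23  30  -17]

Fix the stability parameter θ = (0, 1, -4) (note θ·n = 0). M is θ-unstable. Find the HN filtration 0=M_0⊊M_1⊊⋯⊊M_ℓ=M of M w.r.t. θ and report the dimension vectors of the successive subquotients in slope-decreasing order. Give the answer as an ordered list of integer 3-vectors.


Barcode: M ≅ I[1,2]^2, I[1,3], I[2,2]. HN layers by μ_θ (3 steps, strictly decreasing):
  μ^(1)=1; μ^(2)=0; μ^(3)=-1

((0, 3, 0); (2, 0, 0); (1, 1, 1))


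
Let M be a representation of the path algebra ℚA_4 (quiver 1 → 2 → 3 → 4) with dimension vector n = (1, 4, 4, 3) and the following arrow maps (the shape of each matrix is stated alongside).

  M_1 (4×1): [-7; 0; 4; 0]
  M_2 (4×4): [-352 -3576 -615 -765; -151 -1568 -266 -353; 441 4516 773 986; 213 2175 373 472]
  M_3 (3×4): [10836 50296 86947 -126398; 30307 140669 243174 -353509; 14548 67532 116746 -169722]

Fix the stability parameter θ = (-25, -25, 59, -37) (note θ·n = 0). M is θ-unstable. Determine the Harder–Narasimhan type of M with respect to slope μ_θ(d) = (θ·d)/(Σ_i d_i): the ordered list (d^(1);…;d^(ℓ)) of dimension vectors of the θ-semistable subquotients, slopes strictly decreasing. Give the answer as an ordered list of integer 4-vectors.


Interval decomposition of M: I[1,4], I[2,3], I[2,4]^2.
HN type (ℓ=3): μ^(1)=59; μ^(2)=11; μ^(3)=-25

((0, 0, 1, 0); (0, 0, 3, 3); (1, 4, 0, 0))


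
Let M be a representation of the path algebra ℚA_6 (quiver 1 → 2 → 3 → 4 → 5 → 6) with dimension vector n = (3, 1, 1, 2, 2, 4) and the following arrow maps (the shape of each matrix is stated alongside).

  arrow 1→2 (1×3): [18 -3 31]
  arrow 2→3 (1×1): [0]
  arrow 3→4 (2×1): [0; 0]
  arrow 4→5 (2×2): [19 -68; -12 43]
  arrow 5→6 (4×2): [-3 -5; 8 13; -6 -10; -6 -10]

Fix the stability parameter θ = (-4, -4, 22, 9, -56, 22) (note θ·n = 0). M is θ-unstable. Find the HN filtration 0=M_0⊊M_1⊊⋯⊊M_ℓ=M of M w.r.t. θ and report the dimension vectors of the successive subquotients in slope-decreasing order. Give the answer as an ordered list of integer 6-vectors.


Interval decomposition of M: I[1,1]^2, I[1,2], I[3,3], I[4,6]^2, I[6,6]^2.
HN type (ℓ=3): μ^(1)=22; μ^(2)=-4; μ^(3)=-47/2

((0, 0, 1, 0, 0, 4); (3, 1, 0, 0, 0, 0); (0, 0, 0, 2, 2, 0))


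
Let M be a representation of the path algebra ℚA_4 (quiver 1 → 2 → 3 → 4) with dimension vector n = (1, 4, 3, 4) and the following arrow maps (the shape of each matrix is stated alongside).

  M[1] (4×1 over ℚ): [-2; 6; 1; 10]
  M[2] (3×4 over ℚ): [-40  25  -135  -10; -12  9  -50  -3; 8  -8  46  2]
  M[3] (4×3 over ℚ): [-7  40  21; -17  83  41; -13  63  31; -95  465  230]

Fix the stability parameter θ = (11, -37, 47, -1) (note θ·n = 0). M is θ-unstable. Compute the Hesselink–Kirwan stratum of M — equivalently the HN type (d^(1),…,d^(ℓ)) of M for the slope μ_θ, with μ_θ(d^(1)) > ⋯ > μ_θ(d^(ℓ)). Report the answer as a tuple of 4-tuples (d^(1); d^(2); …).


Interval decomposition of M: I[1,4], I[2,2]^2, I[2,4], I[3,4], I[4,4].
HN type (ℓ=4): μ^(1)=23; μ^(2)=-1; μ^(3)=-13; μ^(4)=-37

((0, 0, 3, 3); (0, 0, 0, 1); (1, 1, 0, 0); (0, 3, 0, 0))


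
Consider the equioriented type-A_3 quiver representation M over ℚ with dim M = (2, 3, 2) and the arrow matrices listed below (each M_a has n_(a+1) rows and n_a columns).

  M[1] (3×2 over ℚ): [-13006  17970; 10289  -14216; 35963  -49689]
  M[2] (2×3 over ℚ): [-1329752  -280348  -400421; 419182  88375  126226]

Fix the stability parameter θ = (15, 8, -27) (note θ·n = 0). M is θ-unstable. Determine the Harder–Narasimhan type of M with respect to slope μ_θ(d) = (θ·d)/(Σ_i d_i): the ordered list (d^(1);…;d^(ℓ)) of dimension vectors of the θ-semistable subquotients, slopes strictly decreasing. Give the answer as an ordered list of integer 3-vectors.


Barcode: M ≅ I[1,3]^2, I[2,2]. HN layers by μ_θ (2 steps, strictly decreasing):
  μ^(1)=8; μ^(2)=-4/3

((0, 1, 0); (2, 2, 2))


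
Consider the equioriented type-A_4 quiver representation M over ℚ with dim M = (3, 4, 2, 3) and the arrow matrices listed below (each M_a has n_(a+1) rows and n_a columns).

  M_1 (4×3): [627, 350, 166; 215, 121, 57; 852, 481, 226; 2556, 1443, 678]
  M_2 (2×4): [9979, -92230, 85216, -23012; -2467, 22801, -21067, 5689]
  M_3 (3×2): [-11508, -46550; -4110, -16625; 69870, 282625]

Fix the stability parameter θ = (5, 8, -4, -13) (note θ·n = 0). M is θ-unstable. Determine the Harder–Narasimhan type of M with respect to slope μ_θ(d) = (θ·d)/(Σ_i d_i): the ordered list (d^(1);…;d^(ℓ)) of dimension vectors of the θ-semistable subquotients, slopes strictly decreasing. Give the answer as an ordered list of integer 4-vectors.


Via rank(M_{q-1}∘⋯∘M_p): M ≅ I[1,2], I[1,3], I[1,4], I[2,2], I[4,4]^2.
μ_θ-semistable layers: μ^(1)=8; μ^(2)=5; μ^(3)=3; μ^(4)=-1; μ^(5)=-13

((0, 2, 0, 0); (1, 0, 0, 0); (1, 1, 1, 0); (1, 1, 1, 1); (0, 0, 0, 2))


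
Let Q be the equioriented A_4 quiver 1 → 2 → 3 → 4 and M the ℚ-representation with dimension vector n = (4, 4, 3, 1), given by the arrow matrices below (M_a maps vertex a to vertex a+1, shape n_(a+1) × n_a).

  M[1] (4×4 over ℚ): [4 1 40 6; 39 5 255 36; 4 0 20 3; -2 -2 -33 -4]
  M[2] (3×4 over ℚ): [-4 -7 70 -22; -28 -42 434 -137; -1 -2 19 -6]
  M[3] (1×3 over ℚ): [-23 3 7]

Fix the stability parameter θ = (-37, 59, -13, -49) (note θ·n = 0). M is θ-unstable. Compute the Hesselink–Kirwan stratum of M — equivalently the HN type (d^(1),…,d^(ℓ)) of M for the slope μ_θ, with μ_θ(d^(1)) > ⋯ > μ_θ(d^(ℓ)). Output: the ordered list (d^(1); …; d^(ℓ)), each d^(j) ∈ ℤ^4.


Interval decomposition of M: I[1,2], I[1,3]^2, I[1,4].
HN type (ℓ=4): μ^(1)=59; μ^(2)=23; μ^(3)=-1; μ^(4)=-37

((0, 1, 0, 0); (0, 2, 2, 0); (0, 1, 1, 1); (4, 0, 0, 0))


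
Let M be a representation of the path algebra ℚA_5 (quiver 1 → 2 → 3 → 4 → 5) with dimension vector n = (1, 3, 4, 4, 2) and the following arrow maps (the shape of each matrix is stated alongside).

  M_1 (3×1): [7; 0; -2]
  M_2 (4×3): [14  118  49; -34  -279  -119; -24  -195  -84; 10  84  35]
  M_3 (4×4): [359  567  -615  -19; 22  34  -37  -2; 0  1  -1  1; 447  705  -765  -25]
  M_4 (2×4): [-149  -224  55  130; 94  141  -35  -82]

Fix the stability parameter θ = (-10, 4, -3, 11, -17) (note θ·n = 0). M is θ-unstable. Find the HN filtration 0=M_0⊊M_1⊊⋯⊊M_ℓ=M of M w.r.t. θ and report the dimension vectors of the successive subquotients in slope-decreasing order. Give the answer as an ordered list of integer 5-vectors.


Interval decomposition of M: I[1,2], I[2,5]^2, I[3,3], I[3,4], I[4,4].
HN type (ℓ=5): μ^(1)=11; μ^(2)=4; μ^(3)=-5/4; μ^(4)=-3; μ^(5)=-10

((0, 0, 0, 2, 0); (0, 1, 0, 0, 0); (0, 2, 2, 2, 2); (0, 0, 2, 0, 0); (1, 0, 0, 0, 0))


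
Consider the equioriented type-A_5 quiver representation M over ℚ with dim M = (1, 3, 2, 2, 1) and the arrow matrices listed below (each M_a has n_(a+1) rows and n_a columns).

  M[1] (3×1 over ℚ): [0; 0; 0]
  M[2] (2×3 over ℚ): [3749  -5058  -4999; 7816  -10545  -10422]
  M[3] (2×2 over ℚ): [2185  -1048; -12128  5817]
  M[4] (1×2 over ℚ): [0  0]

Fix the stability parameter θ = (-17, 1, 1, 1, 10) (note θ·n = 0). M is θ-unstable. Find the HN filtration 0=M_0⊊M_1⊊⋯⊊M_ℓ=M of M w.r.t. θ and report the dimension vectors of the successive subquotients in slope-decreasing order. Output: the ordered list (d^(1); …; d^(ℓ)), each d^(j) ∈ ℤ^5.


Barcode: M ≅ I[1,1], I[2,2], I[2,4]^2, I[5,5]. HN layers by μ_θ (3 steps, strictly decreasing):
  μ^(1)=10; μ^(2)=1; μ^(3)=-17

((0, 0, 0, 0, 1); (0, 3, 2, 2, 0); (1, 0, 0, 0, 0))


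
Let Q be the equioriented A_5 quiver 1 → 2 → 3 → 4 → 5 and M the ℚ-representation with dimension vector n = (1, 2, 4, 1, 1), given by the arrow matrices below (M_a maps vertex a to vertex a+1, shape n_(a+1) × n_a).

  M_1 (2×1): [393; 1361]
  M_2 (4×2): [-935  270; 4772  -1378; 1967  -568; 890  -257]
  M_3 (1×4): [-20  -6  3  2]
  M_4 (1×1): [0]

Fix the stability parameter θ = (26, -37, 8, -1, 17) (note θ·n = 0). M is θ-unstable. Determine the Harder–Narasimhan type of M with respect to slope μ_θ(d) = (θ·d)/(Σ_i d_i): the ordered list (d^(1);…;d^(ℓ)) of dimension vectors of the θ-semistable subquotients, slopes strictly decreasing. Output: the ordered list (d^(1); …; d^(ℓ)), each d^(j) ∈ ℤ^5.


Interval decomposition of M: I[1,4], I[2,3], I[3,3]^2, I[5,5].
HN type (ℓ=5): μ^(1)=17; μ^(2)=8; μ^(3)=7/2; μ^(4)=-11/2; μ^(5)=-37

((0, 0, 0, 0, 1); (0, 0, 3, 0, 0); (0, 0, 1, 1, 0); (1, 1, 0, 0, 0); (0, 1, 0, 0, 0))


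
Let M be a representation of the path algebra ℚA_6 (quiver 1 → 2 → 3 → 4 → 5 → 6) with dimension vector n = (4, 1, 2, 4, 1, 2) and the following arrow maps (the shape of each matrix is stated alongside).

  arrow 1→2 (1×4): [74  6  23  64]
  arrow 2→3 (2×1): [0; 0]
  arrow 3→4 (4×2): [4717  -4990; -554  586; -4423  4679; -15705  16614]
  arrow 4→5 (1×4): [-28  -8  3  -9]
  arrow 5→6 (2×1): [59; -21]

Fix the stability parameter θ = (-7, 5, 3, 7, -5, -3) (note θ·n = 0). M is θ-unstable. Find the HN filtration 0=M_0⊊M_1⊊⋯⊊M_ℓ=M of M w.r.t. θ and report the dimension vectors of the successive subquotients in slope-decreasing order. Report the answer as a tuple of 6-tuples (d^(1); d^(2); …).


Interval decomposition of M: I[1,1]^3, I[1,2], I[3,4], I[3,6], I[4,4]^2, I[6,6].
HN type (ℓ=6): μ^(1)=7; μ^(2)=5; μ^(3)=3; μ^(4)=1/2; μ^(5)=-3; μ^(6)=-7

((0, 0, 0, 3, 0, 0); (0, 1, 0, 0, 0, 0); (0, 0, 1, 0, 0, 0); (0, 0, 1, 1, 1, 1); (0, 0, 0, 0, 0, 1); (4, 0, 0, 0, 0, 0))


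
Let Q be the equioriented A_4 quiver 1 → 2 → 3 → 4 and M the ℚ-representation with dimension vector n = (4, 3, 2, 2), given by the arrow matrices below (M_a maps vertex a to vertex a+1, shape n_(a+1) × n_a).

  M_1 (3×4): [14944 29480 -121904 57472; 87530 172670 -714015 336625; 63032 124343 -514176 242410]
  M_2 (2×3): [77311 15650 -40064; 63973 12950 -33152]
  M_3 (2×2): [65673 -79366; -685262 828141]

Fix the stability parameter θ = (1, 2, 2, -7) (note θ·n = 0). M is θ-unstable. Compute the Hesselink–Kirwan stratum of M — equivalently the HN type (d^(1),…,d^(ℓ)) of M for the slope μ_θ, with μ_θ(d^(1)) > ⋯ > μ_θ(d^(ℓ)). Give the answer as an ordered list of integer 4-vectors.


Interval decomposition of M: I[1,1]^2, I[1,2], I[1,4], I[2,2], I[3,4].
HN type (ℓ=4): μ^(1)=2; μ^(2)=1; μ^(3)=-1/2; μ^(4)=-5/2

((0, 2, 0, 0); (3, 0, 0, 0); (1, 1, 1, 1); (0, 0, 1, 1))


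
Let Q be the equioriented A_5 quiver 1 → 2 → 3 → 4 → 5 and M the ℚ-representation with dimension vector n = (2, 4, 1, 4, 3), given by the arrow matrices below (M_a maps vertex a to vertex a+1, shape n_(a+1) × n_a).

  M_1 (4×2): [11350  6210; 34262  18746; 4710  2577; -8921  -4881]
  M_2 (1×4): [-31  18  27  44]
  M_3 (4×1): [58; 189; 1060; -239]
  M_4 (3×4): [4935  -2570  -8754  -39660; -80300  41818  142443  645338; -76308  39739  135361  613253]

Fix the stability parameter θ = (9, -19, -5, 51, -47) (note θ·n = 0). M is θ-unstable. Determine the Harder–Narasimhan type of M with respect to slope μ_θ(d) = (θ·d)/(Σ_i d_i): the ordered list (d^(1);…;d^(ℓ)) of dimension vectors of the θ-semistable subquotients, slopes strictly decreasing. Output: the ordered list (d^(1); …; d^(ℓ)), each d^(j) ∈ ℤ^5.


Interval decomposition of M: I[1,2], I[1,4], I[2,2]^2, I[4,5]^3.
HN type (ℓ=4): μ^(1)=51; μ^(2)=2; μ^(3)=-5; μ^(4)=-19

((0, 0, 0, 1, 0); (0, 0, 0, 3, 3); (2, 2, 1, 0, 0); (0, 2, 0, 0, 0))


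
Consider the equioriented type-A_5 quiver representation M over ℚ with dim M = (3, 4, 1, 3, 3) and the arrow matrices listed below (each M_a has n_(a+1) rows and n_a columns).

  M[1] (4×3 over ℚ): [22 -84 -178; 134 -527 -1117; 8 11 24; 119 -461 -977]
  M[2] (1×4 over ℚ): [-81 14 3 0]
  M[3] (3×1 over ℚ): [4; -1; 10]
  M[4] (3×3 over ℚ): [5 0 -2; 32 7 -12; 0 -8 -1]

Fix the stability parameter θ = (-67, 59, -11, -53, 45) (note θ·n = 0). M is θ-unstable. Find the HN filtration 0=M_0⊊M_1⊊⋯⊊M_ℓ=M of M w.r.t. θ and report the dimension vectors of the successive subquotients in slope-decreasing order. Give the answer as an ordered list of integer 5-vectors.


Barcode: M ≅ I[1,2]^2, I[1,5], I[2,2], I[4,5]^2. HN layers by μ_θ (5 steps, strictly decreasing):
  μ^(1)=59; μ^(2)=45; μ^(3)=-5/3; μ^(4)=-53; μ^(5)=-67

((0, 3, 0, 0, 0); (0, 0, 0, 0, 3); (0, 1, 1, 1, 0); (0, 0, 0, 2, 0); (3, 0, 0, 0, 0))


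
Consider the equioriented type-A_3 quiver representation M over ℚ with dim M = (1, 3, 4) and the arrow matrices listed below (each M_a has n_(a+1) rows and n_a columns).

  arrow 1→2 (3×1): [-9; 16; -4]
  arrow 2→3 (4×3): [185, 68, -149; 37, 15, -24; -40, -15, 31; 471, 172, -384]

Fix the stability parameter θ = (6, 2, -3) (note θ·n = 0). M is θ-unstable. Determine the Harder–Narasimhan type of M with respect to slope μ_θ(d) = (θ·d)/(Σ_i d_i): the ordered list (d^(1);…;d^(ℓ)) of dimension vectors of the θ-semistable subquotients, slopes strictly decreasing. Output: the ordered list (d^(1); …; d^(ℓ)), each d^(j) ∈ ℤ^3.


Interval decomposition of M: I[1,3], I[2,3]^2, I[3,3].
HN type (ℓ=3): μ^(1)=5/3; μ^(2)=-1/2; μ^(3)=-3

((1, 1, 1); (0, 2, 2); (0, 0, 1))


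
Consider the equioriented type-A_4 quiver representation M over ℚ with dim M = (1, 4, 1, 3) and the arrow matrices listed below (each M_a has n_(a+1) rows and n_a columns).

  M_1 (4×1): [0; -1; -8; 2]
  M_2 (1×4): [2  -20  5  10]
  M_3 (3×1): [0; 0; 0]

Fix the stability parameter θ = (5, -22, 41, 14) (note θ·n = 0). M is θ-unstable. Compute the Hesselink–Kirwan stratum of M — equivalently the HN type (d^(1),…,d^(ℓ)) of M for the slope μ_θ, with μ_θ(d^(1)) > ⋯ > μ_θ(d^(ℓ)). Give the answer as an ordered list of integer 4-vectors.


Interval decomposition of M: I[1,2], I[2,2]^2, I[2,3], I[4,4]^3.
HN type (ℓ=4): μ^(1)=41; μ^(2)=14; μ^(3)=-17/2; μ^(4)=-22

((0, 0, 1, 0); (0, 0, 0, 3); (1, 1, 0, 0); (0, 3, 0, 0))


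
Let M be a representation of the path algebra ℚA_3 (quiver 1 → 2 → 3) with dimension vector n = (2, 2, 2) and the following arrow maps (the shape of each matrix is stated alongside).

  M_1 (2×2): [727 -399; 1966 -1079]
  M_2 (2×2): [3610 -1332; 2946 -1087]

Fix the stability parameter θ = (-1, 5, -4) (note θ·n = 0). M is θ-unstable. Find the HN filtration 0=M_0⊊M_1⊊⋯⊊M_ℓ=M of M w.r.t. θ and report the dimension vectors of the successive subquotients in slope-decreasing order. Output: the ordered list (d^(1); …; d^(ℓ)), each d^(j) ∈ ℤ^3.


Interval decomposition of M: I[1,3]^2.
HN type (ℓ=2): μ^(1)=1/2; μ^(2)=-1

((0, 2, 2); (2, 0, 0))


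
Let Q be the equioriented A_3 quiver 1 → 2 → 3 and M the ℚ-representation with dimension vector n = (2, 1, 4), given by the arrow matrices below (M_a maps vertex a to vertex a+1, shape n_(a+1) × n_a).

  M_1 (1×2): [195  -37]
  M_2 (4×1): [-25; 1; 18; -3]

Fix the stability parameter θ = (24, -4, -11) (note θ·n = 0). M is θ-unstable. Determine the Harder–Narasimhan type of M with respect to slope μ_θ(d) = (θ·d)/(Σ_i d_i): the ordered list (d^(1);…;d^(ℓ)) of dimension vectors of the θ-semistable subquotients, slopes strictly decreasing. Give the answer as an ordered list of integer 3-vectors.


Barcode: M ≅ I[1,1], I[1,3], I[3,3]^3. HN layers by μ_θ (3 steps, strictly decreasing):
  μ^(1)=24; μ^(2)=3; μ^(3)=-11

((1, 0, 0); (1, 1, 1); (0, 0, 3))
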